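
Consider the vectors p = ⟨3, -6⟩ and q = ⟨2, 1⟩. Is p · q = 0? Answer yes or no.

yes

p · q = 3·2 + (-6)·1 = 6 - 6 = 0
Zero, so the vectors are orthogonal.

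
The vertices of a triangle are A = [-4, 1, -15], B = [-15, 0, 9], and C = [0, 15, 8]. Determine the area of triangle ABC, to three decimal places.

261.334

AB = (-11, -1, 24),  AC = (4, 14, 23)
i: (-1)·23 - 24·14 = -23 - 336 = -359
j: 24·4 - (-11)·23 = 96 - (-253) = 349
k: (-11)·14 - (-1)·4 = -154 - (-4) = -150
AB × AC = (-359, 349, -150)
|AB × AC| = √273182 ≈ 522.6682
area = ½ · 522.6682 ≈ 261.334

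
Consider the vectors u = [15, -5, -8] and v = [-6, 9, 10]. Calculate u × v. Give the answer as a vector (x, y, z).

(22, -102, 105)

i: (-5)·10 - (-8)·9 = -50 - (-72) = 22
j: (-8)·(-6) - 15·10 = 48 - 150 = -102
k: 15·9 - (-5)·(-6) = 135 - 30 = 105
u × v = (22, -102, 105)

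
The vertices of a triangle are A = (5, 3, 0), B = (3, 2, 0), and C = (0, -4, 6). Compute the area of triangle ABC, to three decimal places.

8.078

AB = (-2, -1, 0),  AC = (-5, -7, 6)
i: (-1)·6 - 0·(-7) = -6 - 0 = -6
j: 0·(-5) - (-2)·6 = 0 - (-12) = 12
k: (-2)·(-7) - (-1)·(-5) = 14 - 5 = 9
AB × AC = (-6, 12, 9)
|AB × AC| = √261 ≈ 16.1555
area = ½ · 16.1555 ≈ 8.078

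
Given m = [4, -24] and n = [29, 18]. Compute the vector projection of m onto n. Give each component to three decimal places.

(-7.866, -4.882)

m · n = 4·29 + (-24)·18 = 116 - 432 = -316
|n|² = 841 + 324 = 1165
proj_n m = (-316/1165) · (29, 18) ≈ (-7.866, -4.882)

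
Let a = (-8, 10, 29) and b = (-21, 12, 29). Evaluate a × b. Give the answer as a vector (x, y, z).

(-58, -377, 114)

i: 10·29 - 29·12 = 290 - 348 = -58
j: 29·(-21) - (-8)·29 = -609 - (-232) = -377
k: (-8)·12 - 10·(-21) = -96 - (-210) = 114
a × b = (-58, -377, 114)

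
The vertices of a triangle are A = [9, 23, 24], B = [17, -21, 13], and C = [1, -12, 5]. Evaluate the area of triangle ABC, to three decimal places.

AB = (8, -44, -11),  AC = (-8, -35, -19)
i: (-44)·(-19) - (-11)·(-35) = 836 - 385 = 451
j: (-11)·(-8) - 8·(-19) = 88 - (-152) = 240
k: 8·(-35) - (-44)·(-8) = -280 - 352 = -632
AB × AC = (451, 240, -632)
|AB × AC| = √660425 ≈ 812.6654
area = ½ · 812.6654 ≈ 406.333

406.333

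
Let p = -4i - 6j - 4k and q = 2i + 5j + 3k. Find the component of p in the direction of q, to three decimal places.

p · q = (-4)·2 + (-6)·5 + (-4)·3 = -8 - 30 - 12 = -50
|q| = √(4 + 25 + 9) = √38 ≈ 6.1644
comp_q p = -50 / √38 ≈ -8.111

-8.111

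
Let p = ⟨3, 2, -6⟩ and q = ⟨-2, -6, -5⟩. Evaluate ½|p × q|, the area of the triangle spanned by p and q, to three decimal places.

27.573

i: 2·(-5) - (-6)·(-6) = -10 - 36 = -46
j: (-6)·(-2) - 3·(-5) = 12 - (-15) = 27
k: 3·(-6) - 2·(-2) = -18 - (-4) = -14
p × q = (-46, 27, -14)
|p × q| = √((-46)² + 27² + (-14)²) = √3041 ≈ 55.1453
area = ½ · 55.1453 ≈ 27.573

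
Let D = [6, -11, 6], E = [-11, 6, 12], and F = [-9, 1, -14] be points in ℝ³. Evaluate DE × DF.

(-412, -430, 51)

DE = (-17, 17, 6)
DF = (-15, 12, -20)
i: 17·(-20) - 6·12 = -340 - 72 = -412
j: 6·(-15) - (-17)·(-20) = -90 - 340 = -430
k: (-17)·12 - 17·(-15) = -204 - (-255) = 51
DE × DF = (-412, -430, 51)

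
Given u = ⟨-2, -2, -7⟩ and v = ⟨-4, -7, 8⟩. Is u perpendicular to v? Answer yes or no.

u · v = (-2)·(-4) + (-2)·(-7) + (-7)·8 = 8 + 14 - 56 = -34
Nonzero, so the vectors are not orthogonal.

no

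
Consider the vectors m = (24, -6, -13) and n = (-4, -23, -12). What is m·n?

198

m · n = 24·(-4) + (-6)·(-23) + (-13)·(-12) = -96 + 138 + 156 = 198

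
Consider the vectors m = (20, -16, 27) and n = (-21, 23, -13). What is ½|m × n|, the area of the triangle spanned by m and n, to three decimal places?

264.667

i: (-16)·(-13) - 27·23 = 208 - 621 = -413
j: 27·(-21) - 20·(-13) = -567 - (-260) = -307
k: 20·23 - (-16)·(-21) = 460 - 336 = 124
m × n = (-413, -307, 124)
|m × n| = √((-413)² + (-307)² + 124²) = √280194 ≈ 529.3335
area = ½ · 529.3335 ≈ 264.667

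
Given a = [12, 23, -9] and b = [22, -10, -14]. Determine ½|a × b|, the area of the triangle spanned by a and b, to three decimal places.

i: 23·(-14) - (-9)·(-10) = -322 - 90 = -412
j: (-9)·22 - 12·(-14) = -198 - (-168) = -30
k: 12·(-10) - 23·22 = -120 - 506 = -626
a × b = (-412, -30, -626)
|a × b| = √((-412)² + (-30)² + (-626)²) = √562520 ≈ 750.0133
area = ½ · 750.0133 ≈ 375.007

375.007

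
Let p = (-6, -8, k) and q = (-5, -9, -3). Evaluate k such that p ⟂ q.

34

p · q = (-6)·(-5) + (-8)·(-9) + k·(-3) = 102 - 3k
Set equal to 0: -3k = -102, so k = 34.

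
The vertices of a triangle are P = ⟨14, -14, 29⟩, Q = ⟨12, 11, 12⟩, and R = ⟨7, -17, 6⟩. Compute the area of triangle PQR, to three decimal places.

PQ = (-2, 25, -17),  PR = (-7, -3, -23)
i: 25·(-23) - (-17)·(-3) = -575 - 51 = -626
j: (-17)·(-7) - (-2)·(-23) = 119 - 46 = 73
k: (-2)·(-3) - 25·(-7) = 6 - (-175) = 181
PQ × PR = (-626, 73, 181)
|PQ × PR| = √429966 ≈ 655.7179
area = ½ · 655.7179 ≈ 327.859

327.859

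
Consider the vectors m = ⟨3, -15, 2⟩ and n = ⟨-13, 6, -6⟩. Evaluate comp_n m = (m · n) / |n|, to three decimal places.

-9.083

m · n = 3·(-13) + (-15)·6 + 2·(-6) = -39 - 90 - 12 = -141
|n| = √(169 + 36 + 36) = √241 ≈ 15.5242
comp_n m = -141 / √241 ≈ -9.083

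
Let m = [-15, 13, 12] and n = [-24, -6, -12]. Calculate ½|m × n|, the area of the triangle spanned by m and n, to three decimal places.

i: 13·(-12) - 12·(-6) = -156 - (-72) = -84
j: 12·(-24) - (-15)·(-12) = -288 - 180 = -468
k: (-15)·(-6) - 13·(-24) = 90 - (-312) = 402
m × n = (-84, -468, 402)
|m × n| = √((-84)² + (-468)² + 402²) = √387684 ≈ 622.6428
area = ½ · 622.6428 ≈ 311.321

311.321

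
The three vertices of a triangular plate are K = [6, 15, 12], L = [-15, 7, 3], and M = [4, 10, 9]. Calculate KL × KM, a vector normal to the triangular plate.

(-21, -45, 89)

KL = (-21, -8, -9)
KM = (-2, -5, -3)
i: (-8)·(-3) - (-9)·(-5) = 24 - 45 = -21
j: (-9)·(-2) - (-21)·(-3) = 18 - 63 = -45
k: (-21)·(-5) - (-8)·(-2) = 105 - 16 = 89
KL × KM = (-21, -45, 89)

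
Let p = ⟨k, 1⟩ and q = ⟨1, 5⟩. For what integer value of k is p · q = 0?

-5

p · q = k·1 + 1·5 = 5 + 1k
Set equal to 0: 1k = -5, so k = -5.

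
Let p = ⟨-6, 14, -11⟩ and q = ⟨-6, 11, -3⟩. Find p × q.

(79, 48, 18)

i: 14·(-3) - (-11)·11 = -42 - (-121) = 79
j: (-11)·(-6) - (-6)·(-3) = 66 - 18 = 48
k: (-6)·11 - 14·(-6) = -66 - (-84) = 18
p × q = (79, 48, 18)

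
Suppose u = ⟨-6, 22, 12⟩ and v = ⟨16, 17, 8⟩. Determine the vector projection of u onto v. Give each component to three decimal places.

(9.826, 10.440, 4.913)

u · v = (-6)·16 + 22·17 + 12·8 = -96 + 374 + 96 = 374
|v|² = 256 + 289 + 64 = 609
proj_v u = (374/609) · (16, 17, 8) ≈ (9.826, 10.440, 4.913)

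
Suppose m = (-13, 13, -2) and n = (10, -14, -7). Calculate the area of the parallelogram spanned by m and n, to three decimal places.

170.839

i: 13·(-7) - (-2)·(-14) = -91 - 28 = -119
j: (-2)·10 - (-13)·(-7) = -20 - 91 = -111
k: (-13)·(-14) - 13·10 = 182 - 130 = 52
m × n = (-119, -111, 52)
|m × n| = √((-119)² + (-111)² + 52²) = √29186 ≈ 170.8391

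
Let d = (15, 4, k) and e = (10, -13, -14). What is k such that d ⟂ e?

d · e = 15·10 + 4·(-13) + k·(-14) = 98 - 14k
Set equal to 0: -14k = -98, so k = 7.

7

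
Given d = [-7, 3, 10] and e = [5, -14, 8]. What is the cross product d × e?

i: 3·8 - 10·(-14) = 24 - (-140) = 164
j: 10·5 - (-7)·8 = 50 - (-56) = 106
k: (-7)·(-14) - 3·5 = 98 - 15 = 83
d × e = (164, 106, 83)

(164, 106, 83)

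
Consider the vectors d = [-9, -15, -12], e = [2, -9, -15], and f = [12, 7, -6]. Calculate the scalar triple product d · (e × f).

e × f:
i: (-9)·(-6) - (-15)·7 = 54 - (-105) = 159
j: (-15)·12 - 2·(-6) = -180 - (-12) = -168
k: 2·7 - (-9)·12 = 14 - (-108) = 122
e × f = (159, -168, 122)
d · (e × f) = (-9)·159 + (-15)·(-168) + (-12)·122 = -1431 + 2520 - 1464 = -375

-375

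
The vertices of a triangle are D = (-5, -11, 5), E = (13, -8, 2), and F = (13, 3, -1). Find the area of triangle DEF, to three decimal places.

DE = (18, 3, -3),  DF = (18, 14, -6)
i: 3·(-6) - (-3)·14 = -18 - (-42) = 24
j: (-3)·18 - 18·(-6) = -54 - (-108) = 54
k: 18·14 - 3·18 = 252 - 54 = 198
DE × DF = (24, 54, 198)
|DE × DF| = √42696 ≈ 206.6301
area = ½ · 206.6301 ≈ 103.315

103.315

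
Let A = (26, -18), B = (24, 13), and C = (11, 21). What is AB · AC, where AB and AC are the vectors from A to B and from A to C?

AB = B − A = (-2, 31)
AC = C − A = (-15, 39)
AB · AC = (-2)·(-15) + 31·39 = 30 + 1209 = 1239

1239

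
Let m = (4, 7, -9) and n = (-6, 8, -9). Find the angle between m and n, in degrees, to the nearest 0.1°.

46.0

m · n = 4·(-6) + 7·8 + (-9)·(-9) = -24 + 56 + 81 = 113
|m|² = 16 + 49 + 81 = 146,  |m| = √146 ≈ 12.083046
|n|² = 36 + 64 + 81 = 181,  |n| = √181 ≈ 13.453624
cos θ = 113 / (12.083046 · 13.453624) ≈ 0.69512
θ = arccos(0.69512) ≈ 46.0°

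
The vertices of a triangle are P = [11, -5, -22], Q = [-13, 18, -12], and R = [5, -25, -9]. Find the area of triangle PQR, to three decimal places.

416.662

PQ = (-24, 23, 10),  PR = (-6, -20, 13)
i: 23·13 - 10·(-20) = 299 - (-200) = 499
j: 10·(-6) - (-24)·13 = -60 - (-312) = 252
k: (-24)·(-20) - 23·(-6) = 480 - (-138) = 618
PQ × PR = (499, 252, 618)
|PQ × PR| = √694429 ≈ 833.3241
area = ½ · 833.3241 ≈ 416.662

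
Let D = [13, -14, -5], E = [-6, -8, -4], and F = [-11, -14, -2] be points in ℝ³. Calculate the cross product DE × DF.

DE = (-19, 6, 1)
DF = (-24, 0, 3)
i: 6·3 - 1·0 = 18 - 0 = 18
j: 1·(-24) - (-19)·3 = -24 - (-57) = 33
k: (-19)·0 - 6·(-24) = 0 - (-144) = 144
DE × DF = (18, 33, 144)

(18, 33, 144)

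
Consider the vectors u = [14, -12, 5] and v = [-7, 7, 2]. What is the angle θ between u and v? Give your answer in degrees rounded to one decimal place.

u · v = 14·(-7) + (-12)·7 + 5·2 = -98 - 84 + 10 = -172
|u|² = 196 + 144 + 25 = 365,  |u| = √365 ≈ 19.104973
|v|² = 49 + 49 + 4 = 102,  |v| = √102 ≈ 10.099505
cos θ = -172 / (19.104973 · 10.099505) ≈ -0.89142
θ = arccos(-0.89142) ≈ 153.1°

153.1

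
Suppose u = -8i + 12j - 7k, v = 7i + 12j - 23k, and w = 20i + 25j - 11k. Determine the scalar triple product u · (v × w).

-7685

v × w:
i: 12·(-11) - (-23)·25 = -132 - (-575) = 443
j: (-23)·20 - 7·(-11) = -460 - (-77) = -383
k: 7·25 - 12·20 = 175 - 240 = -65
v × w = (443, -383, -65)
u · (v × w) = (-8)·443 + 12·(-383) + (-7)·(-65) = -3544 - 4596 + 455 = -7685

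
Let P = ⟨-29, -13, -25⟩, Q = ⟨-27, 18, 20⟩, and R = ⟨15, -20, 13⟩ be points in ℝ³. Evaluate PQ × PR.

PQ = (2, 31, 45)
PR = (44, -7, 38)
i: 31·38 - 45·(-7) = 1178 - (-315) = 1493
j: 45·44 - 2·38 = 1980 - 76 = 1904
k: 2·(-7) - 31·44 = -14 - 1364 = -1378
PQ × PR = (1493, 1904, -1378)

(1493, 1904, -1378)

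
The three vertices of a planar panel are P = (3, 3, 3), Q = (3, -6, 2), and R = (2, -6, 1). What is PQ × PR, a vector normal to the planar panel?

(9, 1, -9)

PQ = (0, -9, -1)
PR = (-1, -9, -2)
i: (-9)·(-2) - (-1)·(-9) = 18 - 9 = 9
j: (-1)·(-1) - 0·(-2) = 1 - 0 = 1
k: 0·(-9) - (-9)·(-1) = 0 - 9 = -9
PQ × PR = (9, 1, -9)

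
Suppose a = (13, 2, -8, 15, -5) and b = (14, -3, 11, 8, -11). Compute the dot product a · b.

a · b = 13·14 + 2·(-3) + (-8)·11 + 15·8 + (-5)·(-11) = 182 - 6 - 88 + 120 + 55 = 263

263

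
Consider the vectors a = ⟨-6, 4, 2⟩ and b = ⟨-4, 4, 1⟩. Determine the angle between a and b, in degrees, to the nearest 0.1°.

12.3

a · b = (-6)·(-4) + 4·4 + 2·1 = 24 + 16 + 2 = 42
|a|² = 36 + 16 + 4 = 56,  |a| = √56 ≈ 7.483315
|b|² = 16 + 16 + 1 = 33,  |b| = √33 ≈ 5.744563
cos θ = 42 / (7.483315 · 5.744563) ≈ 0.97701
θ = arccos(0.97701) ≈ 12.3°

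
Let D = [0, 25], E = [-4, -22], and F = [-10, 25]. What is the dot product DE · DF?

40

DE = E − D = (-4, -47)
DF = F − D = (-10, 0)
DE · DF = (-4)·(-10) + (-47)·0 = 40 + 0 = 40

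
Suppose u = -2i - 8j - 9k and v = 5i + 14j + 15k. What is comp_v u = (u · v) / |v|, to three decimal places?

u · v = (-2)·5 + (-8)·14 + (-9)·15 = -10 - 112 - 135 = -257
|v| = √(25 + 196 + 225) = √446 ≈ 21.1187
comp_v u = -257 / √446 ≈ -12.169

-12.169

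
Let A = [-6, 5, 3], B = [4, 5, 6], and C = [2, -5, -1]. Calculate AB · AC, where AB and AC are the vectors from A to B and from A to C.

68

AB = B − A = (10, 0, 3)
AC = C − A = (8, -10, -4)
AB · AC = 10·8 + 0·(-10) + 3·(-4) = 80 + 0 - 12 = 68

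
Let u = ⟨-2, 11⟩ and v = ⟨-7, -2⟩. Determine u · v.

-8

u · v = (-2)·(-7) + 11·(-2) = 14 - 22 = -8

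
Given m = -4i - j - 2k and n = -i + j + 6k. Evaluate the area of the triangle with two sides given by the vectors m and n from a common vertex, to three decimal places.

i: (-1)·6 - (-2)·1 = -6 - (-2) = -4
j: (-2)·(-1) - (-4)·6 = 2 - (-24) = 26
k: (-4)·1 - (-1)·(-1) = -4 - 1 = -5
m × n = (-4, 26, -5)
|m × n| = √((-4)² + 26² + (-5)²) = √717 ≈ 26.7769
area = ½ · 26.7769 ≈ 13.388

13.388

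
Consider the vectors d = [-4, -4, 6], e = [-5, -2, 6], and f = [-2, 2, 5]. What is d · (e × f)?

e × f:
i: (-2)·5 - 6·2 = -10 - 12 = -22
j: 6·(-2) - (-5)·5 = -12 - (-25) = 13
k: (-5)·2 - (-2)·(-2) = -10 - 4 = -14
e × f = (-22, 13, -14)
d · (e × f) = (-4)·(-22) + (-4)·13 + 6·(-14) = 88 - 52 - 84 = -48

-48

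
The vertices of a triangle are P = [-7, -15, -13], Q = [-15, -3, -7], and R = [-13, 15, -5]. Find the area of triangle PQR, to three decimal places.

PQ = (-8, 12, 6),  PR = (-6, 30, 8)
i: 12·8 - 6·30 = 96 - 180 = -84
j: 6·(-6) - (-8)·8 = -36 - (-64) = 28
k: (-8)·30 - 12·(-6) = -240 - (-72) = -168
PQ × PR = (-84, 28, -168)
|PQ × PR| = √36064 ≈ 189.9052
area = ½ · 189.9052 ≈ 94.953

94.953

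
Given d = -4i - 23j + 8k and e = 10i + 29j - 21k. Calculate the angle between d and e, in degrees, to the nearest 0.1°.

d · e = (-4)·10 + (-23)·29 + 8·(-21) = -40 - 667 - 168 = -875
|d|² = 16 + 529 + 64 = 609,  |d| = √609 ≈ 24.677925
|e|² = 100 + 841 + 441 = 1382,  |e| = √1382 ≈ 37.175261
cos θ = -875 / (24.677925 · 37.175261) ≈ -0.95377
θ = arccos(-0.95377) ≈ 162.5°

162.5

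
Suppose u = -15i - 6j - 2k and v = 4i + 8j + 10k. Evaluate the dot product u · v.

u · v = (-15)·4 + (-6)·8 + (-2)·10 = -60 - 48 - 20 = -128

-128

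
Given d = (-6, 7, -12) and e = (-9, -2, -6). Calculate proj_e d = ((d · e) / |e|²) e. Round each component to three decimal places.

(-8.331, -1.851, -5.554)

d · e = (-6)·(-9) + 7·(-2) + (-12)·(-6) = 54 - 14 + 72 = 112
|e|² = 81 + 4 + 36 = 121
proj_e d = (112/121) · (-9, -2, -6) ≈ (-8.331, -1.851, -5.554)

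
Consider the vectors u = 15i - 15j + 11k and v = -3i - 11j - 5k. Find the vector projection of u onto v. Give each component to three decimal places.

(-1.258, -4.613, -2.097)

u · v = 15·(-3) + (-15)·(-11) + 11·(-5) = -45 + 165 - 55 = 65
|v|² = 9 + 121 + 25 = 155
proj_v u = (65/155) · (-3, -11, -5) ≈ (-1.258, -4.613, -2.097)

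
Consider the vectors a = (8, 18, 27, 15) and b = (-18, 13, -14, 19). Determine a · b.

-3

a · b = 8·(-18) + 18·13 + 27·(-14) + 15·19 = -144 + 234 - 378 + 285 = -3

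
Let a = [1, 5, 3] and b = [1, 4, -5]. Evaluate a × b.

i: 5·(-5) - 3·4 = -25 - 12 = -37
j: 3·1 - 1·(-5) = 3 - (-5) = 8
k: 1·4 - 5·1 = 4 - 5 = -1
a × b = (-37, 8, -1)

(-37, 8, -1)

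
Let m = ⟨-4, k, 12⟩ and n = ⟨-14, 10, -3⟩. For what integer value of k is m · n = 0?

-2

m · n = (-4)·(-14) + k·10 + 12·(-3) = 20 + 10k
Set equal to 0: 10k = -20, so k = -2.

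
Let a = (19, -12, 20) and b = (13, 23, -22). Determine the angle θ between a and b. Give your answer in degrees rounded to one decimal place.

a · b = 19·13 + (-12)·23 + 20·(-22) = 247 - 276 - 440 = -469
|a|² = 361 + 144 + 400 = 905,  |a| = √905 ≈ 30.083218
|b|² = 169 + 529 + 484 = 1182,  |b| = √1182 ≈ 34.380227
cos θ = -469 / (30.083218 · 34.380227) ≈ -0.45346
θ = arccos(-0.45346) ≈ 117.0°

117.0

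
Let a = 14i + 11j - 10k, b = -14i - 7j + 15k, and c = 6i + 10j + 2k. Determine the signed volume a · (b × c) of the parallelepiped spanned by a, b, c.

-18

b × c:
i: (-7)·2 - 15·10 = -14 - 150 = -164
j: 15·6 - (-14)·2 = 90 - (-28) = 118
k: (-14)·10 - (-7)·6 = -140 - (-42) = -98
b × c = (-164, 118, -98)
a · (b × c) = 14·(-164) + 11·118 + (-10)·(-98) = -2296 + 1298 + 980 = -18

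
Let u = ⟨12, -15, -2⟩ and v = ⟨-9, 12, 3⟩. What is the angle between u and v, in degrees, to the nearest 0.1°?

174.3

u · v = 12·(-9) + (-15)·12 + (-2)·3 = -108 - 180 - 6 = -294
|u|² = 144 + 225 + 4 = 373,  |u| = √373 ≈ 19.313208
|v|² = 81 + 144 + 9 = 234,  |v| = √234 ≈ 15.297059
cos θ = -294 / (19.313208 · 15.297059) ≈ -0.99514
θ = arccos(-0.99514) ≈ 174.3°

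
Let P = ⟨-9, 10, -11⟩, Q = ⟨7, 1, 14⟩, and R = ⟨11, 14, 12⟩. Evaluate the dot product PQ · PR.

859

PQ = Q − P = (16, -9, 25)
PR = R − P = (20, 4, 23)
PQ · PR = 16·20 + (-9)·4 + 25·23 = 320 - 36 + 575 = 859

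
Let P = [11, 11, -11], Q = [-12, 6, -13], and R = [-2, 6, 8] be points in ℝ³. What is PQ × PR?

(-105, 463, 50)

PQ = (-23, -5, -2)
PR = (-13, -5, 19)
i: (-5)·19 - (-2)·(-5) = -95 - 10 = -105
j: (-2)·(-13) - (-23)·19 = 26 - (-437) = 463
k: (-23)·(-5) - (-5)·(-13) = 115 - 65 = 50
PQ × PR = (-105, 463, 50)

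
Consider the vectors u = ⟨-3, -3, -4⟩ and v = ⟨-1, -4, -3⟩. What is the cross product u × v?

(-7, -5, 9)

i: (-3)·(-3) - (-4)·(-4) = 9 - 16 = -7
j: (-4)·(-1) - (-3)·(-3) = 4 - 9 = -5
k: (-3)·(-4) - (-3)·(-1) = 12 - 3 = 9
u × v = (-7, -5, 9)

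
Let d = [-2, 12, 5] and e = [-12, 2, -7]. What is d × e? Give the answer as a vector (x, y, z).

i: 12·(-7) - 5·2 = -84 - 10 = -94
j: 5·(-12) - (-2)·(-7) = -60 - 14 = -74
k: (-2)·2 - 12·(-12) = -4 - (-144) = 140
d × e = (-94, -74, 140)

(-94, -74, 140)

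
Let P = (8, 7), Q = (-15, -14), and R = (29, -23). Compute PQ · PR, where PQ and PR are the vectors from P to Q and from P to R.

147

PQ = Q − P = (-23, -21)
PR = R − P = (21, -30)
PQ · PR = (-23)·21 + (-21)·(-30) = -483 + 630 = 147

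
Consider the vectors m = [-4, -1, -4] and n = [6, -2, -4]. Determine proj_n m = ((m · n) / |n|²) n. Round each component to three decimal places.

(-0.643, 0.214, 0.429)

m · n = (-4)·6 + (-1)·(-2) + (-4)·(-4) = -24 + 2 + 16 = -6
|n|² = 36 + 4 + 16 = 56
proj_n m = (-6/56) · (6, -2, -4) ≈ (-0.643, 0.214, 0.429)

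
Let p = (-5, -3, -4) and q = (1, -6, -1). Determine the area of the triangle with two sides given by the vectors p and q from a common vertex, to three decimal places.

20.069

i: (-3)·(-1) - (-4)·(-6) = 3 - 24 = -21
j: (-4)·1 - (-5)·(-1) = -4 - 5 = -9
k: (-5)·(-6) - (-3)·1 = 30 - (-3) = 33
p × q = (-21, -9, 33)
|p × q| = √((-21)² + (-9)² + 33²) = √1611 ≈ 40.1373
area = ½ · 40.1373 ≈ 20.069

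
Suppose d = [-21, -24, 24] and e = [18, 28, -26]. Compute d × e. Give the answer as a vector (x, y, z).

i: (-24)·(-26) - 24·28 = 624 - 672 = -48
j: 24·18 - (-21)·(-26) = 432 - 546 = -114
k: (-21)·28 - (-24)·18 = -588 - (-432) = -156
d × e = (-48, -114, -156)

(-48, -114, -156)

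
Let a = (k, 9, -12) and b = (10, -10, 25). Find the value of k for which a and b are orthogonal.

39

a · b = k·10 + 9·(-10) + (-12)·25 = -390 + 10k
Set equal to 0: 10k = 390, so k = 39.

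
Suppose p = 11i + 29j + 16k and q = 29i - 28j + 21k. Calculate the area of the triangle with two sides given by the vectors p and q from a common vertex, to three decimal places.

789.262

i: 29·21 - 16·(-28) = 609 - (-448) = 1057
j: 16·29 - 11·21 = 464 - 231 = 233
k: 11·(-28) - 29·29 = -308 - 841 = -1149
p × q = (1057, 233, -1149)
|p × q| = √(1057² + 233² + (-1149)²) = √2491739 ≈ 1578.5243
area = ½ · 1578.5243 ≈ 789.262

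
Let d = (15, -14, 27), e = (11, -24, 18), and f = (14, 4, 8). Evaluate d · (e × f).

e × f:
i: (-24)·8 - 18·4 = -192 - 72 = -264
j: 18·14 - 11·8 = 252 - 88 = 164
k: 11·4 - (-24)·14 = 44 - (-336) = 380
e × f = (-264, 164, 380)
d · (e × f) = 15·(-264) + (-14)·164 + 27·380 = -3960 - 2296 + 10260 = 4004

4004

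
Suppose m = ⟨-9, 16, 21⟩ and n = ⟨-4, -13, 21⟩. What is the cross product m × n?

i: 16·21 - 21·(-13) = 336 - (-273) = 609
j: 21·(-4) - (-9)·21 = -84 - (-189) = 105
k: (-9)·(-13) - 16·(-4) = 117 - (-64) = 181
m × n = (609, 105, 181)

(609, 105, 181)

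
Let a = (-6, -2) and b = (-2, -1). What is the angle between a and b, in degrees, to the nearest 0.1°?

a · b = (-6)·(-2) + (-2)·(-1) = 12 + 2 = 14
|a|² = 36 + 4 = 40,  |a| = √40 ≈ 6.324555
|b|² = 4 + 1 = 5,  |b| = √5 ≈ 2.236068
cos θ = 14 / (6.324555 · 2.236068) ≈ 0.98995
θ = arccos(0.98995) ≈ 8.1°

8.1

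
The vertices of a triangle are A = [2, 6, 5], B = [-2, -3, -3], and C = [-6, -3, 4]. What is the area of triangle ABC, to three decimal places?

47.077

AB = (-4, -9, -8),  AC = (-8, -9, -1)
i: (-9)·(-1) - (-8)·(-9) = 9 - 72 = -63
j: (-8)·(-8) - (-4)·(-1) = 64 - 4 = 60
k: (-4)·(-9) - (-9)·(-8) = 36 - 72 = -36
AB × AC = (-63, 60, -36)
|AB × AC| = √8865 ≈ 94.1541
area = ½ · 94.1541 ≈ 47.077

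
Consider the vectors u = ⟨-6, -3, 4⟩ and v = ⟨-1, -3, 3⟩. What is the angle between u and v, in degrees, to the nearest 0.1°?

u · v = (-6)·(-1) + (-3)·(-3) + 4·3 = 6 + 9 + 12 = 27
|u|² = 36 + 9 + 16 = 61,  |u| = √61 ≈ 7.810250
|v|² = 1 + 9 + 9 = 19,  |v| = √19 ≈ 4.358899
cos θ = 27 / (7.810250 · 4.358899) ≈ 0.79309
θ = arccos(0.79309) ≈ 37.5°

37.5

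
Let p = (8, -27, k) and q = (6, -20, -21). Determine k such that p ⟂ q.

p · q = 8·6 + (-27)·(-20) + k·(-21) = 588 - 21k
Set equal to 0: -21k = -588, so k = 28.

28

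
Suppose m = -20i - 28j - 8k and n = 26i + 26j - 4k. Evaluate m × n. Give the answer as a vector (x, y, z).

i: (-28)·(-4) - (-8)·26 = 112 - (-208) = 320
j: (-8)·26 - (-20)·(-4) = -208 - 80 = -288
k: (-20)·26 - (-28)·26 = -520 - (-728) = 208
m × n = (320, -288, 208)

(320, -288, 208)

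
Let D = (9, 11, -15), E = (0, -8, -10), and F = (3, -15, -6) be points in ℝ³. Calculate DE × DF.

DE = (-9, -19, 5)
DF = (-6, -26, 9)
i: (-19)·9 - 5·(-26) = -171 - (-130) = -41
j: 5·(-6) - (-9)·9 = -30 - (-81) = 51
k: (-9)·(-26) - (-19)·(-6) = 234 - 114 = 120
DE × DF = (-41, 51, 120)

(-41, 51, 120)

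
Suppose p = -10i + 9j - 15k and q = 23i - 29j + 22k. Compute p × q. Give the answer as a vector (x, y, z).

(-237, -125, 83)

i: 9·22 - (-15)·(-29) = 198 - 435 = -237
j: (-15)·23 - (-10)·22 = -345 - (-220) = -125
k: (-10)·(-29) - 9·23 = 290 - 207 = 83
p × q = (-237, -125, 83)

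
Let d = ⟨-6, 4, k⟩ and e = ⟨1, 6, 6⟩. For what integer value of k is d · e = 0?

-3

d · e = (-6)·1 + 4·6 + k·6 = 18 + 6k
Set equal to 0: 6k = -18, so k = -3.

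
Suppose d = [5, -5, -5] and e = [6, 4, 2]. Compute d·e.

d · e = 5·6 + (-5)·4 + (-5)·2 = 30 - 20 - 10 = 0

0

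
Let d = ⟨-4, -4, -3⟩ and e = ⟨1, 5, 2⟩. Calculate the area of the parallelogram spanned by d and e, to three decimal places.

i: (-4)·2 - (-3)·5 = -8 - (-15) = 7
j: (-3)·1 - (-4)·2 = -3 - (-8) = 5
k: (-4)·5 - (-4)·1 = -20 - (-4) = -16
d × e = (7, 5, -16)
|d × e| = √(7² + 5² + (-16)²) = √330 ≈ 18.1659

18.166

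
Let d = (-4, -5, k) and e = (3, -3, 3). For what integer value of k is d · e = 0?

-1

d · e = (-4)·3 + (-5)·(-3) + k·3 = 3 + 3k
Set equal to 0: 3k = -3, so k = -1.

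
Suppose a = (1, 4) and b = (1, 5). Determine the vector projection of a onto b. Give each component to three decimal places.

a · b = 1·1 + 4·5 = 1 + 20 = 21
|b|² = 1 + 25 = 26
proj_b a = (21/26) · (1, 5) ≈ (0.808, 4.038)

(0.808, 4.038)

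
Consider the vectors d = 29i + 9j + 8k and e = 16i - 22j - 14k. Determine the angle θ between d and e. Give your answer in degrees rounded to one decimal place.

80.8

d · e = 29·16 + 9·(-22) + 8·(-14) = 464 - 198 - 112 = 154
|d|² = 841 + 81 + 64 = 986,  |d| = √986 ≈ 31.400637
|e|² = 256 + 484 + 196 = 936,  |e| = √936 ≈ 30.594117
cos θ = 154 / (31.400637 · 30.594117) ≈ 0.16030
θ = arccos(0.16030) ≈ 80.8°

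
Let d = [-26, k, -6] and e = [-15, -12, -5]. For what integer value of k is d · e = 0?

d · e = (-26)·(-15) + k·(-12) + (-6)·(-5) = 420 - 12k
Set equal to 0: -12k = -420, so k = 35.

35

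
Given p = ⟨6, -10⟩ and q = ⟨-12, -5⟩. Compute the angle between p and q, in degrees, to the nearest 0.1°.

p · q = 6·(-12) + (-10)·(-5) = -72 + 50 = -22
|p|² = 36 + 100 = 136,  |p| = √136 ≈ 11.661904
|q|² = 144 + 25 = 169,  |q| = √169 ≈ 13.000000
cos θ = -22 / (11.661904 · 13.000000) ≈ -0.14511
θ = arccos(-0.14511) ≈ 98.3°

98.3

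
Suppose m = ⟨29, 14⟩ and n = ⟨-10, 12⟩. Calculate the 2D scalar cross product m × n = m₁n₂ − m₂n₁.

29·12 - 14·(-10) = 348 - (-140) = 488

488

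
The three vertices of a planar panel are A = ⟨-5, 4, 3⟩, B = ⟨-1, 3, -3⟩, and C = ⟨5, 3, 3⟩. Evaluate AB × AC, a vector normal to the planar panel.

(-6, -60, 6)

AB = (4, -1, -6)
AC = (10, -1, 0)
i: (-1)·0 - (-6)·(-1) = 0 - 6 = -6
j: (-6)·10 - 4·0 = -60 - 0 = -60
k: 4·(-1) - (-1)·10 = -4 - (-10) = 6
AB × AC = (-6, -60, 6)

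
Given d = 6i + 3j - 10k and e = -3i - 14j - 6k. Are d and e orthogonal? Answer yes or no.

yes

d · e = 6·(-3) + 3·(-14) + (-10)·(-6) = -18 - 42 + 60 = 0
Zero, so the vectors are orthogonal.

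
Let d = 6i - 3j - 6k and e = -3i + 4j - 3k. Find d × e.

(33, 36, 15)

i: (-3)·(-3) - (-6)·4 = 9 - (-24) = 33
j: (-6)·(-3) - 6·(-3) = 18 - (-18) = 36
k: 6·4 - (-3)·(-3) = 24 - 9 = 15
d × e = (33, 36, 15)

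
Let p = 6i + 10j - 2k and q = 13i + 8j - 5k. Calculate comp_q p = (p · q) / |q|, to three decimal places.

p · q = 6·13 + 10·8 + (-2)·(-5) = 78 + 80 + 10 = 168
|q| = √(169 + 64 + 25) = √258 ≈ 16.0624
comp_q p = 168 / √258 ≈ 10.459

10.459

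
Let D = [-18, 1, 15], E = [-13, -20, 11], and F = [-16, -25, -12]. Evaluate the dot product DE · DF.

664

DE = E − D = (5, -21, -4)
DF = F − D = (2, -26, -27)
DE · DF = 5·2 + (-21)·(-26) + (-4)·(-27) = 10 + 546 + 108 = 664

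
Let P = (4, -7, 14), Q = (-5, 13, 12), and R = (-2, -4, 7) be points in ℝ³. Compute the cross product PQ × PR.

(-134, -51, 93)

PQ = (-9, 20, -2)
PR = (-6, 3, -7)
i: 20·(-7) - (-2)·3 = -140 - (-6) = -134
j: (-2)·(-6) - (-9)·(-7) = 12 - 63 = -51
k: (-9)·3 - 20·(-6) = -27 - (-120) = 93
PQ × PR = (-134, -51, 93)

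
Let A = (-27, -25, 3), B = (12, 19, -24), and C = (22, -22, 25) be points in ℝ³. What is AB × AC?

(1049, -2181, -2039)

AB = (39, 44, -27)
AC = (49, 3, 22)
i: 44·22 - (-27)·3 = 968 - (-81) = 1049
j: (-27)·49 - 39·22 = -1323 - 858 = -2181
k: 39·3 - 44·49 = 117 - 2156 = -2039
AB × AC = (1049, -2181, -2039)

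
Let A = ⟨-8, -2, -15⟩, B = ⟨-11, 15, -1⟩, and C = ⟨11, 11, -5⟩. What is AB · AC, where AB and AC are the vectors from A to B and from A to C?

304

AB = B − A = (-3, 17, 14)
AC = C − A = (19, 13, 10)
AB · AC = (-3)·19 + 17·13 + 14·10 = -57 + 221 + 140 = 304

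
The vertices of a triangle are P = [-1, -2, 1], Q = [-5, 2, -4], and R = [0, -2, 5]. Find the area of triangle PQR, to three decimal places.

PQ = (-4, 4, -5),  PR = (1, 0, 4)
i: 4·4 - (-5)·0 = 16 - 0 = 16
j: (-5)·1 - (-4)·4 = -5 - (-16) = 11
k: (-4)·0 - 4·1 = 0 - 4 = -4
PQ × PR = (16, 11, -4)
|PQ × PR| = √393 ≈ 19.8242
area = ½ · 19.8242 ≈ 9.912

9.912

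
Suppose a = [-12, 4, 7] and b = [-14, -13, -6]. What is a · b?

74

a · b = (-12)·(-14) + 4·(-13) + 7·(-6) = 168 - 52 - 42 = 74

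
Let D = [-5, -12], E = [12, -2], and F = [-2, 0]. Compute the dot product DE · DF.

171

DE = E − D = (17, 10)
DF = F − D = (3, 12)
DE · DF = 17·3 + 10·12 = 51 + 120 = 171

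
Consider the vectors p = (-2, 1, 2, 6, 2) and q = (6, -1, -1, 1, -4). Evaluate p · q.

p · q = (-2)·6 + 1·(-1) + 2·(-1) + 6·1 + 2·(-4) = -12 - 1 - 2 + 6 - 8 = -17

-17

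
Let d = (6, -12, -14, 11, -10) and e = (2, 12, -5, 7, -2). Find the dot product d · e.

d · e = 6·2 + (-12)·12 + (-14)·(-5) + 11·7 + (-10)·(-2) = 12 - 144 + 70 + 77 + 20 = 35

35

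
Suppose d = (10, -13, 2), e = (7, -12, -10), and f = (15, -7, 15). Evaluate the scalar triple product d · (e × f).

1077

e × f:
i: (-12)·15 - (-10)·(-7) = -180 - 70 = -250
j: (-10)·15 - 7·15 = -150 - 105 = -255
k: 7·(-7) - (-12)·15 = -49 - (-180) = 131
e × f = (-250, -255, 131)
d · (e × f) = 10·(-250) + (-13)·(-255) + 2·131 = -2500 + 3315 + 262 = 1077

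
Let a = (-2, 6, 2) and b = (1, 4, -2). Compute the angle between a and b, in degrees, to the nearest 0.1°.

a · b = (-2)·1 + 6·4 + 2·(-2) = -2 + 24 - 4 = 18
|a|² = 4 + 36 + 4 = 44,  |a| = √44 ≈ 6.633250
|b|² = 1 + 16 + 4 = 21,  |b| = √21 ≈ 4.582576
cos θ = 18 / (6.633250 · 4.582576) ≈ 0.59216
θ = arccos(0.59216) ≈ 53.7°

53.7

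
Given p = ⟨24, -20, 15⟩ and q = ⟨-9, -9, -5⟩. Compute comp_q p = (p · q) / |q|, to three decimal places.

-8.117

p · q = 24·(-9) + (-20)·(-9) + 15·(-5) = -216 + 180 - 75 = -111
|q| = √(81 + 81 + 25) = √187 ≈ 13.6748
comp_q p = -111 / √187 ≈ -8.117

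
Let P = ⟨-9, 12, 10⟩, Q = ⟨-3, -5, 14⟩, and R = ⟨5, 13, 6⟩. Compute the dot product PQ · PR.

PQ = Q − P = (6, -17, 4)
PR = R − P = (14, 1, -4)
PQ · PR = 6·14 + (-17)·1 + 4·(-4) = 84 - 17 - 16 = 51

51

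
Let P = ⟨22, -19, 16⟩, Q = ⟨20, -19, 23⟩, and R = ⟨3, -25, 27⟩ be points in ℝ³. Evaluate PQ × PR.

(42, -111, 12)

PQ = (-2, 0, 7)
PR = (-19, -6, 11)
i: 0·11 - 7·(-6) = 0 - (-42) = 42
j: 7·(-19) - (-2)·11 = -133 - (-22) = -111
k: (-2)·(-6) - 0·(-19) = 12 - 0 = 12
PQ × PR = (42, -111, 12)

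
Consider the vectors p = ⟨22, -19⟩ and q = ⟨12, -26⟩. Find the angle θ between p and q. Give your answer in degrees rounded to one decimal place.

24.4

p · q = 22·12 + (-19)·(-26) = 264 + 494 = 758
|p|² = 484 + 361 = 845,  |p| = √845 ≈ 29.068884
|q|² = 144 + 676 = 820,  |q| = √820 ≈ 28.635642
cos θ = 758 / (29.068884 · 28.635642) ≈ 0.91061
θ = arccos(0.91061) ≈ 24.4°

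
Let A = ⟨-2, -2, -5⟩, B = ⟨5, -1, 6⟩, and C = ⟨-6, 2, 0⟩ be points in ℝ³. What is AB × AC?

(-39, -79, 32)

AB = (7, 1, 11)
AC = (-4, 4, 5)
i: 1·5 - 11·4 = 5 - 44 = -39
j: 11·(-4) - 7·5 = -44 - 35 = -79
k: 7·4 - 1·(-4) = 28 - (-4) = 32
AB × AC = (-39, -79, 32)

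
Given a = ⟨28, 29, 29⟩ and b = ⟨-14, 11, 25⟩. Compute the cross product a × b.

(406, -1106, 714)

i: 29·25 - 29·11 = 725 - 319 = 406
j: 29·(-14) - 28·25 = -406 - 700 = -1106
k: 28·11 - 29·(-14) = 308 - (-406) = 714
a × b = (406, -1106, 714)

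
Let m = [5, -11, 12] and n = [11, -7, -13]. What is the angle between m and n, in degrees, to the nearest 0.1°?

94.4

m · n = 5·11 + (-11)·(-7) + 12·(-13) = 55 + 77 - 156 = -24
|m|² = 25 + 121 + 144 = 290,  |m| = √290 ≈ 17.029386
|n|² = 121 + 49 + 169 = 339,  |n| = √339 ≈ 18.411953
cos θ = -24 / (17.029386 · 18.411953) ≈ -0.07654
θ = arccos(-0.07654) ≈ 94.4°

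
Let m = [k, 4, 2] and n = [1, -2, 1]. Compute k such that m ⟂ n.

m · n = k·1 + 4·(-2) + 2·1 = -6 + 1k
Set equal to 0: 1k = 6, so k = 6.

6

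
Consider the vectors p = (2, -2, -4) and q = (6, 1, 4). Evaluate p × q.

i: (-2)·4 - (-4)·1 = -8 - (-4) = -4
j: (-4)·6 - 2·4 = -24 - 8 = -32
k: 2·1 - (-2)·6 = 2 - (-12) = 14
p × q = (-4, -32, 14)

(-4, -32, 14)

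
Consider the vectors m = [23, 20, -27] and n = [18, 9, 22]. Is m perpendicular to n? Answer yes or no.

yes

m · n = 23·18 + 20·9 + (-27)·22 = 414 + 180 - 594 = 0
Zero, so the vectors are orthogonal.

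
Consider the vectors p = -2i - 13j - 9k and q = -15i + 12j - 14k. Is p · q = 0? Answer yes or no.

p · q = (-2)·(-15) + (-13)·12 + (-9)·(-14) = 30 - 156 + 126 = 0
Zero, so the vectors are orthogonal.

yes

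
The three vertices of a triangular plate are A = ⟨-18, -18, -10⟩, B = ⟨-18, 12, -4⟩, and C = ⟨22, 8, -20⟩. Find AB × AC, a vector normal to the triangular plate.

AB = (0, 30, 6)
AC = (40, 26, -10)
i: 30·(-10) - 6·26 = -300 - 156 = -456
j: 6·40 - 0·(-10) = 240 - 0 = 240
k: 0·26 - 30·40 = 0 - 1200 = -1200
AB × AC = (-456, 240, -1200)

(-456, 240, -1200)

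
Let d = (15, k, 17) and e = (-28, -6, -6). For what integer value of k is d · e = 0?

d · e = 15·(-28) + k·(-6) + 17·(-6) = -522 - 6k
Set equal to 0: -6k = 522, so k = -87.

-87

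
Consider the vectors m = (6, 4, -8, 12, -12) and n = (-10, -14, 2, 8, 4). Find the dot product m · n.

m · n = 6·(-10) + 4·(-14) + (-8)·2 + 12·8 + (-12)·4 = -60 - 56 - 16 + 96 - 48 = -84

-84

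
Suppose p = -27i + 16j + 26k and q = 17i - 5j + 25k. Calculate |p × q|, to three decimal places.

i: 16·25 - 26·(-5) = 400 - (-130) = 530
j: 26·17 - (-27)·25 = 442 - (-675) = 1117
k: (-27)·(-5) - 16·17 = 135 - 272 = -137
p × q = (530, 1117, -137)
|p × q| = √(530² + 1117² + (-137)²) = √1547358 ≈ 1243.9285

1243.928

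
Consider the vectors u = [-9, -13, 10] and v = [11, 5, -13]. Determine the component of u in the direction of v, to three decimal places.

u · v = (-9)·11 + (-13)·5 + 10·(-13) = -99 - 65 - 130 = -294
|v| = √(121 + 25 + 169) = √315 ≈ 17.7482
comp_v u = -294 / √315 ≈ -16.565

-16.565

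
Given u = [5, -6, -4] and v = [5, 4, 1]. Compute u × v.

(10, -25, 50)

i: (-6)·1 - (-4)·4 = -6 - (-16) = 10
j: (-4)·5 - 5·1 = -20 - 5 = -25
k: 5·4 - (-6)·5 = 20 - (-30) = 50
u × v = (10, -25, 50)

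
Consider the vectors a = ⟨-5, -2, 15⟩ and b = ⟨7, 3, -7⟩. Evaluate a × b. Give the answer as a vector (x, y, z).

(-31, 70, -1)

i: (-2)·(-7) - 15·3 = 14 - 45 = -31
j: 15·7 - (-5)·(-7) = 105 - 35 = 70
k: (-5)·3 - (-2)·7 = -15 - (-14) = -1
a × b = (-31, 70, -1)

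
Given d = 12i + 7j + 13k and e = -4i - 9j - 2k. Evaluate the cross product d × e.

i: 7·(-2) - 13·(-9) = -14 - (-117) = 103
j: 13·(-4) - 12·(-2) = -52 - (-24) = -28
k: 12·(-9) - 7·(-4) = -108 - (-28) = -80
d × e = (103, -28, -80)

(103, -28, -80)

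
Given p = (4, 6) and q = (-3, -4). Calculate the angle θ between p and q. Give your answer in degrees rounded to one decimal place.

176.8

p · q = 4·(-3) + 6·(-4) = -12 - 24 = -36
|p|² = 16 + 36 = 52,  |p| = √52 ≈ 7.211103
|q|² = 9 + 16 = 25,  |q| = √25 ≈ 5.000000
cos θ = -36 / (7.211103 · 5.000000) ≈ -0.99846
θ = arccos(-0.99846) ≈ 176.8°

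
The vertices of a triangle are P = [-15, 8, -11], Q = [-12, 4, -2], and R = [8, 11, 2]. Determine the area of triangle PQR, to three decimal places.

PQ = (3, -4, 9),  PR = (23, 3, 13)
i: (-4)·13 - 9·3 = -52 - 27 = -79
j: 9·23 - 3·13 = 207 - 39 = 168
k: 3·3 - (-4)·23 = 9 - (-92) = 101
PQ × PR = (-79, 168, 101)
|PQ × PR| = √44666 ≈ 211.3433
area = ½ · 211.3433 ≈ 105.672

105.672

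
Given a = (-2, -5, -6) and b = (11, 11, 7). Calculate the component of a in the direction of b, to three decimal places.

a · b = (-2)·11 + (-5)·11 + (-6)·7 = -22 - 55 - 42 = -119
|b| = √(121 + 121 + 49) = √291 ≈ 17.0587
comp_b a = -119 / √291 ≈ -6.976

-6.976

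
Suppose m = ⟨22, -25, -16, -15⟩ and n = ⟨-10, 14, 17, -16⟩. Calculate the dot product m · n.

-602

m · n = 22·(-10) + (-25)·14 + (-16)·17 + (-15)·(-16) = -220 - 350 - 272 + 240 = -602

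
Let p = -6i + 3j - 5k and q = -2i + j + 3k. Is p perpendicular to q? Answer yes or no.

p · q = (-6)·(-2) + 3·1 + (-5)·3 = 12 + 3 - 15 = 0
Zero, so the vectors are orthogonal.

yes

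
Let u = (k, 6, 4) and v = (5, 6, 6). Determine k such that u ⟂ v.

-12

u · v = k·5 + 6·6 + 4·6 = 60 + 5k
Set equal to 0: 5k = -60, so k = -12.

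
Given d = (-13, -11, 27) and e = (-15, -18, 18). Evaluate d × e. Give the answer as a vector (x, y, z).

(288, -171, 69)

i: (-11)·18 - 27·(-18) = -198 - (-486) = 288
j: 27·(-15) - (-13)·18 = -405 - (-234) = -171
k: (-13)·(-18) - (-11)·(-15) = 234 - 165 = 69
d × e = (288, -171, 69)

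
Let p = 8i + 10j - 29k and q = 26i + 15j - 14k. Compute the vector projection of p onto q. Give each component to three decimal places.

p · q = 8·26 + 10·15 + (-29)·(-14) = 208 + 150 + 406 = 764
|q|² = 676 + 225 + 196 = 1097
proj_q p = (764/1097) · (26, 15, -14) ≈ (18.108, 10.447, -9.750)

(18.108, 10.447, -9.750)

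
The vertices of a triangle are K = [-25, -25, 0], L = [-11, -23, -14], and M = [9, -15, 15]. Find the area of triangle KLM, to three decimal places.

355.204

KL = (14, 2, -14),  KM = (34, 10, 15)
i: 2·15 - (-14)·10 = 30 - (-140) = 170
j: (-14)·34 - 14·15 = -476 - 210 = -686
k: 14·10 - 2·34 = 140 - 68 = 72
KL × KM = (170, -686, 72)
|KL × KM| = √504680 ≈ 710.4083
area = ½ · 710.4083 ≈ 355.204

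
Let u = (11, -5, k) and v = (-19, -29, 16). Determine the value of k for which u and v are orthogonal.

u · v = 11·(-19) + (-5)·(-29) + k·16 = -64 + 16k
Set equal to 0: 16k = 64, so k = 4.

4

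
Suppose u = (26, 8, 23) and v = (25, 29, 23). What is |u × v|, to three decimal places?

i: 8·23 - 23·29 = 184 - 667 = -483
j: 23·25 - 26·23 = 575 - 598 = -23
k: 26·29 - 8·25 = 754 - 200 = 554
u × v = (-483, -23, 554)
|u × v| = √((-483)² + (-23)² + 554²) = √540734 ≈ 735.3462

735.346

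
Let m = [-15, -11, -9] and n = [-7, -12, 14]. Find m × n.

(-262, 273, 103)

i: (-11)·14 - (-9)·(-12) = -154 - 108 = -262
j: (-9)·(-7) - (-15)·14 = 63 - (-210) = 273
k: (-15)·(-12) - (-11)·(-7) = 180 - 77 = 103
m × n = (-262, 273, 103)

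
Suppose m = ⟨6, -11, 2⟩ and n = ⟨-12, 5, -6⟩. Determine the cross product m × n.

i: (-11)·(-6) - 2·5 = 66 - 10 = 56
j: 2·(-12) - 6·(-6) = -24 - (-36) = 12
k: 6·5 - (-11)·(-12) = 30 - 132 = -102
m × n = (56, 12, -102)

(56, 12, -102)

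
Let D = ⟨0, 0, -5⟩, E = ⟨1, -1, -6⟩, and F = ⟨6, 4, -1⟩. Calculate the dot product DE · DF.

-2

DE = E − D = (1, -1, -1)
DF = F − D = (6, 4, 4)
DE · DF = 1·6 + (-1)·4 + (-1)·4 = 6 - 4 - 4 = -2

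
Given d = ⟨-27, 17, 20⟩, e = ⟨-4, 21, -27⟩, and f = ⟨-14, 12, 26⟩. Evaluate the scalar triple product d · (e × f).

-10376

e × f:
i: 21·26 - (-27)·12 = 546 - (-324) = 870
j: (-27)·(-14) - (-4)·26 = 378 - (-104) = 482
k: (-4)·12 - 21·(-14) = -48 - (-294) = 246
e × f = (870, 482, 246)
d · (e × f) = (-27)·870 + 17·482 + 20·246 = -23490 + 8194 + 4920 = -10376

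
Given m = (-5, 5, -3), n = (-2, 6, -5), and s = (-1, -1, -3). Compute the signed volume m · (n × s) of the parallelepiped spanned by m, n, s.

86

n × s:
i: 6·(-3) - (-5)·(-1) = -18 - 5 = -23
j: (-5)·(-1) - (-2)·(-3) = 5 - 6 = -1
k: (-2)·(-1) - 6·(-1) = 2 - (-6) = 8
n × s = (-23, -1, 8)
m · (n × s) = (-5)·(-23) + 5·(-1) + (-3)·8 = 115 - 5 - 24 = 86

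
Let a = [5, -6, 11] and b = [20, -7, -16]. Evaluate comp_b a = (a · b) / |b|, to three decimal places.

a · b = 5·20 + (-6)·(-7) + 11·(-16) = 100 + 42 - 176 = -34
|b| = √(400 + 49 + 256) = √705 ≈ 26.5518
comp_b a = -34 / √705 ≈ -1.281

-1.281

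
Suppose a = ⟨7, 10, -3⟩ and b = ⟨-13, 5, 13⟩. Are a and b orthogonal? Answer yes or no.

a · b = 7·(-13) + 10·5 + (-3)·13 = -91 + 50 - 39 = -80
Nonzero, so the vectors are not orthogonal.

no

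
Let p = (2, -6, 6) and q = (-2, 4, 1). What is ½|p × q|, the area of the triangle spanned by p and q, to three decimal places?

16.673

i: (-6)·1 - 6·4 = -6 - 24 = -30
j: 6·(-2) - 2·1 = -12 - 2 = -14
k: 2·4 - (-6)·(-2) = 8 - 12 = -4
p × q = (-30, -14, -4)
|p × q| = √((-30)² + (-14)² + (-4)²) = √1112 ≈ 33.3467
area = ½ · 33.3467 ≈ 16.673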